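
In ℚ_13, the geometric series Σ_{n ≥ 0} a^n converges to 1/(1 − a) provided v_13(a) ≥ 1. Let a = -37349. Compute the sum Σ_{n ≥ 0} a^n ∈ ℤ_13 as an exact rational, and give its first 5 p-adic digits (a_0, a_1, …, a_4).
Σ a^n = 1/(1 − a) = 1/37350;  first 5 digits = (1, 0, 0, 9, 11)

v_13(a) = 3 ≥ 1, so the series converges in ℤ_13 to 1/(1 − a) = 1/(1 − (-37349)) = 1/37350. Expand this rational in ℤ_13: compute digits iteratively via d_i = x_i mod 13, x_{i+1} = (x_i − d_i)/13. The first 5 digits are (1, 0, 0, 9, 11).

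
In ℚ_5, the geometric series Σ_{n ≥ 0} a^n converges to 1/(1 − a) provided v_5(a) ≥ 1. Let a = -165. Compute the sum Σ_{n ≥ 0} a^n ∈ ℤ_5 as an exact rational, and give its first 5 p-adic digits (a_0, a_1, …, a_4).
Σ a^n = 1/(1 − a) = 1/166;  first 5 digits = (1, 2, 2, 4, 1)

v_5(a) = 1 ≥ 1, so the series converges in ℤ_5 to 1/(1 − a) = 1/(1 − (-165)) = 1/166. Expand this rational in ℤ_5: compute digits iteratively via d_i = x_i mod 5, x_{i+1} = (x_i − d_i)/5. The first 5 digits are (1, 2, 2, 4, 1).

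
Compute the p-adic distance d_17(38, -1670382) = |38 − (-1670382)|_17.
d_17(38, -1670382) = 1/83521

Step 1 — x − y = 38 − (-1670382) = 1670420. Step 2 — v_17(1670420) = 4 (factor: 1670420 = (17^4 · 20); the sign does not affect v_p). Step 3 — |x − y|_17 = 17^{-4} = 1/83521.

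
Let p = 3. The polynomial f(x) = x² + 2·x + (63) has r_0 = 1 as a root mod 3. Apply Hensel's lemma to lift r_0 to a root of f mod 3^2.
r_1 = 7 (mod 9)

Hensel: r_{i+1} = r_i − f(r_i)·(f′(r_i))^{-1} mod 3^{i+2}, f′(x) = 2x + 2. Iterate:
  r_0 = 1 (mod 3)
  r_1 = 7 (mod 9)
Final: r = 7 satisfies f(r) ≡ 0 mod 3^2.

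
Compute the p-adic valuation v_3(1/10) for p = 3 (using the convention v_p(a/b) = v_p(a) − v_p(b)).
v_3(1/10) = 0

Factor powers of 3 from the numerator and denominator of the reduced fraction: 1 = 3^0 · 1 and 10 = 3^0 · 10. Apply v_p(a/b) = v_p(a) − v_p(b): v_3(1/10) = 0 − 0 = 0.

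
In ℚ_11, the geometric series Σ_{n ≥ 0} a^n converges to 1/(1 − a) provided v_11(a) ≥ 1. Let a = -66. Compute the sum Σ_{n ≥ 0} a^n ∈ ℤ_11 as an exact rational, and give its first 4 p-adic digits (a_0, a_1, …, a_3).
Σ a^n = 1/(1 − a) = 1/67;  first 4 digits = (1, 5, 2, 7)

v_11(a) = 1 ≥ 1, so the series converges in ℤ_11 to 1/(1 − a) = 1/(1 − (-66)) = 1/67. Expand this rational in ℤ_11: compute digits iteratively via d_i = x_i mod 11, x_{i+1} = (x_i − d_i)/11. The first 4 digits are (1, 5, 2, 7).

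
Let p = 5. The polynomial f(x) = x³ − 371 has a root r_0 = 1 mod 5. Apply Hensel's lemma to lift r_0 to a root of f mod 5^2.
r_1 = 16 (mod 25)

Hensel: r_{i+1} = r_i − f(r_i)/f′(r_i) mod 5^{i+2}, where f′(x) = 3x². Iterate:
  r_0 = 1 (mod 5)
  r_1 = 16 (mod 25)
Final: r = 16 with f(r) ≡ 0 mod 5^2.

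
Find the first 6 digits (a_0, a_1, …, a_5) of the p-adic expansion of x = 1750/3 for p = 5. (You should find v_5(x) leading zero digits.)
(a_0, …, a_5) = (0, 0, 0, 3, 2, 3)

v_5(1750/3) = 3, so a_0 = ... = a_2 = 0. Factor out: x = 5^3 · u with u = 14/3 a unit in ℤ_5. Expand u iteratively via a_{v+i} = u_i mod 5, u_{i+1} = (u_i − a_{v+i})/5:
  u_0 = 14/3;  a_3 = 3;  u_1 = (u_0 − 3)/5 = 1/3
  u_1 = 1/3;  a_4 = 2;  u_2 = (u_1 − 2)/5 = -1/3
  u_2 = -1/3;  a_5 = 3;  u_3 = (u_2 − 3)/5 = -2/3
Digits: (0, 0, 0, 3, 2, 3).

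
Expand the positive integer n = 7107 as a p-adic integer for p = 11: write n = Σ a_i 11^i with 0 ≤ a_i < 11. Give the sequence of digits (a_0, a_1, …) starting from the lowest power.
(a_0, a_1, …) = (1, 8, 3, 5)

Repeated division by 11 gives the digits low-to-high: 7107 = 1 + 8·11^1 + 3·11^2 + 5·11^3. Digit sequence: (1, 8, 3, 5).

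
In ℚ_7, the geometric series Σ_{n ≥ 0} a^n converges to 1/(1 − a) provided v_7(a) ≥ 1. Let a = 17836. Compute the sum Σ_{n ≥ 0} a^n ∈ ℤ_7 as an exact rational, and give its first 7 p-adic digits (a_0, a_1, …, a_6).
Σ a^n = 1/(1 − a) = -1/17835;  first 7 digits = (1, 0, 0, 3, 0, 1, 2)

v_7(a) = 3 ≥ 1, so the series converges in ℤ_7 to 1/(1 − a) = 1/(1 − 17836) = -1/17835. Expand this rational in ℤ_7: compute digits iteratively via d_i = x_i mod 7, x_{i+1} = (x_i − d_i)/7. The first 7 digits are (1, 0, 0, 3, 0, 1, 2).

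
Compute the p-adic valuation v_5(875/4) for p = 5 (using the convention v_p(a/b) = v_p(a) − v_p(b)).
v_5(875/4) = 3

Factor powers of 5 from the numerator and denominator of the reduced fraction: 875 = 5^3 · 7 and 4 = 5^0 · 4. Apply v_p(a/b) = v_p(a) − v_p(b): v_5(875/4) = 3 − 0 = 3.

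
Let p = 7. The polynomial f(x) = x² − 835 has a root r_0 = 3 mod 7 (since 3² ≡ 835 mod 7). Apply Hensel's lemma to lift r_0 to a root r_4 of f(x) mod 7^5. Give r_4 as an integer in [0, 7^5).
r_4 = 15053 (mod 16807)

Hensel's recurrence: r_{i+1} = r_i − f(r_i)·(f′(r_i))^{-1} mod 7^{i+2}, with f′(x) = 2x. Iterate:
  r_0 = 3 (mod 7)
  r_1 = 10 (mod 49)
  r_2 = 304 (mod 343)
  r_3 = 647 (mod 2401)
  r_4 = 15053 (mod 16807)
Final: r_4 = 15053, and one checks f(r_4) ≡ 0 mod 7^5.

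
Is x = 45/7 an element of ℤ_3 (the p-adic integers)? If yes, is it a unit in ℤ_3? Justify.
x ∈ ℤ_3 but not a unit; v_3(x) = 2 > 0

ℤ_3 = {x ∈ ℚ_3 : v_3(x) ≥ 0} and ℤ_3^× = {x ∈ ℤ_3 : v_3(x) = 0}. Here v_3(45/7) = v_3(num) − v_3(den) = 2; compare against these criteria.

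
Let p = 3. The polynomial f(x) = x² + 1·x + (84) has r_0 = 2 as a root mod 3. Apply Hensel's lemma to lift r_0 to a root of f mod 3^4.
r_3 = 65 (mod 81)

Hensel: r_{i+1} = r_i − f(r_i)·(f′(r_i))^{-1} mod 3^{i+2}, f′(x) = 2x + 1. Iterate:
  r_0 = 2 (mod 3)
  r_1 = 2 (mod 9)
  r_2 = 11 (mod 27)
  r_3 = 65 (mod 81)
Final: r = 65 satisfies f(r) ≡ 0 mod 3^4.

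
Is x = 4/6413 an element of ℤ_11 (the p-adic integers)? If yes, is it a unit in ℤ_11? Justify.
x ∉ ℤ_11 (v_11(x) = -2 < 0)

ℤ_11 = {x ∈ ℚ_11 : v_11(x) ≥ 0} and ℤ_11^× = {x ∈ ℤ_11 : v_11(x) = 0}. Here v_11(4/6413) = v_11(num) − v_11(den) = -2; compare against these criteria.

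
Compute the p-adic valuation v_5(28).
v_5(28) = 0

v_5(n) is the largest exponent k such that 5^k divides n. Factor out: 28 = 5^0 · 28. (Sign doesn't affect v_p.) So v_5(28) = 0.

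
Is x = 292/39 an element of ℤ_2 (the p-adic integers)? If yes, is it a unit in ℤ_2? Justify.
x ∈ ℤ_2 but not a unit; v_2(x) = 2 > 0

ℤ_2 = {x ∈ ℚ_2 : v_2(x) ≥ 0} and ℤ_2^× = {x ∈ ℤ_2 : v_2(x) = 0}. Here v_2(292/39) = v_2(num) − v_2(den) = 2; compare against these criteria.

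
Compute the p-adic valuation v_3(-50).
v_3(-50) = 0

v_3(n) is the largest exponent k such that 3^k divides n. Factor out: -50 = -3^0 · 50. (Sign doesn't affect v_p.) So v_3(-50) = 0.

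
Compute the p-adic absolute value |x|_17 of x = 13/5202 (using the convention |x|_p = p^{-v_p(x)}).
|13/5202|_17 = 289

Step 1 — compute v_17(x) by factoring powers of 17 out of the numerator and denominator: v_17(13/5202) = -2. Step 2 — apply |x|_p = p^{-v_p(x)} = 17^{2} = 289.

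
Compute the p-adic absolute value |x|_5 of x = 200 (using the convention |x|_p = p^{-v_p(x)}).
|200|_5 = 1/25

Step 1 — compute v_5(x) by factoring powers of 5 out of the numerator and denominator: v_5(200) = 2. Step 2 — apply |x|_p = p^{-v_p(x)} = 5^{-2} = 1/25.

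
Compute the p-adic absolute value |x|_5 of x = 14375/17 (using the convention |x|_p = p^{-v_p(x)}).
|14375/17|_5 = 1/625

Step 1 — compute v_5(x) by factoring powers of 5 out of the numerator and denominator: v_5(14375/17) = 4. Step 2 — apply |x|_p = p^{-v_p(x)} = 5^{-4} = 1/625.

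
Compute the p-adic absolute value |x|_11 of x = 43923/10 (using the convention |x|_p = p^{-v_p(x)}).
|43923/10|_11 = 1/14641

Step 1 — compute v_11(x) by factoring powers of 11 out of the numerator and denominator: v_11(43923/10) = 4. Step 2 — apply |x|_p = p^{-v_p(x)} = 11^{-4} = 1/14641.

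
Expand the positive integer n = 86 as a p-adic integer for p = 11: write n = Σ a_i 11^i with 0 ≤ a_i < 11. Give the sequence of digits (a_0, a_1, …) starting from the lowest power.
(a_0, a_1, …) = (9, 7)

Repeated division by 11 gives the digits low-to-high: 86 = 9 + 7·11^1. Digit sequence: (9, 7).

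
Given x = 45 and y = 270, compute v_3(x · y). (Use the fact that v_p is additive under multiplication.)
v_3(12150) = 5

v_p(x) = 2 (factor: 45 = 3^2 · 5); v_p(y) = 3 (factor: 270 = 3^3 · 10). Additivity: v_p(xy) = v_p(x) + v_p(y) = 2 + 3 = 5. (Direct check: xy = 12150 = 3^5 · (50).)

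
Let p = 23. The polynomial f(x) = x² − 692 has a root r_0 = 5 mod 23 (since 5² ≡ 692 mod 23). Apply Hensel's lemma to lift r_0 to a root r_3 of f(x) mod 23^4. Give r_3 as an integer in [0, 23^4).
r_3 = 36943 (mod 279841)

Hensel's recurrence: r_{i+1} = r_i − f(r_i)·(f′(r_i))^{-1} mod 23^{i+2}, with f′(x) = 2x. Iterate:
  r_0 = 5 (mod 23)
  r_1 = 442 (mod 529)
  r_2 = 442 (mod 12167)
  r_3 = 36943 (mod 279841)
Final: r_3 = 36943, and one checks f(r_3) ≡ 0 mod 23^4.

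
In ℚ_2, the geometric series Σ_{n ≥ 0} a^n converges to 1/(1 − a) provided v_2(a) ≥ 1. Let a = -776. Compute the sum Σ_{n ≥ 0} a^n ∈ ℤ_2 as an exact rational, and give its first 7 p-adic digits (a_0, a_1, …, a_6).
Σ a^n = 1/(1 − a) = 1/777;  first 7 digits = (1, 0, 0, 1, 1, 1, 0)

v_2(a) = 3 ≥ 1, so the series converges in ℤ_2 to 1/(1 − a) = 1/(1 − (-776)) = 1/777. Expand this rational in ℤ_2: compute digits iteratively via d_i = x_i mod 2, x_{i+1} = (x_i − d_i)/2. The first 7 digits are (1, 0, 0, 1, 1, 1, 0).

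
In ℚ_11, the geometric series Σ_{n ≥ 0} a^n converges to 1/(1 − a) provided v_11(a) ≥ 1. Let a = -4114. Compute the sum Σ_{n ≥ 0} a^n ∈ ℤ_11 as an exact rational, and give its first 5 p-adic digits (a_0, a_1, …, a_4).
Σ a^n = 1/(1 − a) = 1/4115;  first 5 digits = (1, 0, 10, 7, 0)

v_11(a) = 2 ≥ 1, so the series converges in ℤ_11 to 1/(1 − a) = 1/(1 − (-4114)) = 1/4115. Expand this rational in ℤ_11: compute digits iteratively via d_i = x_i mod 11, x_{i+1} = (x_i − d_i)/11. The first 5 digits are (1, 0, 10, 7, 0).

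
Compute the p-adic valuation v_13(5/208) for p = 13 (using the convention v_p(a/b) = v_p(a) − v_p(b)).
v_13(5/208) = -1

Factor powers of 13 from the numerator and denominator of the reduced fraction: 5 = 13^0 · 5 and 208 = 13^1 · 16. Apply v_p(a/b) = v_p(a) − v_p(b): v_13(5/208) = 0 − 1 = -1.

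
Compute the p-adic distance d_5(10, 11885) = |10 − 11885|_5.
d_5(10, 11885) = 1/625

Step 1 — x − y = 10 − 11885 = -11875. Step 2 — v_5(-11875) = 4 (factor: -11875 = −(5^4 · 19); the sign does not affect v_p). Step 3 — |x − y|_5 = 5^{-4} = 1/625.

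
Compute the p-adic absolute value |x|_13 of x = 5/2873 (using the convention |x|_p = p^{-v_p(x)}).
|5/2873|_13 = 169

Step 1 — compute v_13(x) by factoring powers of 13 out of the numerator and denominator: v_13(5/2873) = -2. Step 2 — apply |x|_p = p^{-v_p(x)} = 13^{2} = 169.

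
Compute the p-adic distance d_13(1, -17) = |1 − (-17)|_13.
d_13(1, -17) = 1

Step 1 — x − y = 1 − (-17) = 18. Step 2 — v_13(18) = 0 (factor: 18 = (13^0 · 18); the sign does not affect v_p). Step 3 — |x − y|_13 = 13^{0} = 1.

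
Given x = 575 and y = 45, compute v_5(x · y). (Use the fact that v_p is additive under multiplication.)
v_5(25875) = 3

v_p(x) = 2 (factor: 575 = 5^2 · 23); v_p(y) = 1 (factor: 45 = 5^1 · 9). Additivity: v_p(xy) = v_p(x) + v_p(y) = 2 + 1 = 3. (Direct check: xy = 25875 = 5^3 · (207).)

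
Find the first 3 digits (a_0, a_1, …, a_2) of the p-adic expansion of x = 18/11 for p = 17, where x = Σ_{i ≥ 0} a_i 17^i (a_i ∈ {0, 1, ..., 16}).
(a_0, …, a_2) = (14, 7, 15)

v_17(18/11) = 0 (numerator and denominator both coprime to 17), so x ∈ ℤ_17^×. Compute digits iteratively via a_i = x_i mod 17, x_{i+1} = (x_i − a_i)/17, with x_0 = x:
  x_0 = 18/11;  a_0 = 14;  x_1 = (x_0 − 14)/17 = -8/11
  x_1 = -8/11;  a_1 = 7;  x_2 = (x_1 − 7)/17 = -5/11
  x_2 = -5/11;  a_2 = 15;  x_3 = (x_2 − 15)/17 = -10/11
Digits: (14, 7, 15).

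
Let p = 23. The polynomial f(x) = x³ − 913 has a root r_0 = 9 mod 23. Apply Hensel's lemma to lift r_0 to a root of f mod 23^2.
r_1 = 308 (mod 529)

Hensel: r_{i+1} = r_i − f(r_i)/f′(r_i) mod 23^{i+2}, where f′(x) = 3x². Iterate:
  r_0 = 9 (mod 23)
  r_1 = 308 (mod 529)
Final: r = 308 with f(r) ≡ 0 mod 23^2.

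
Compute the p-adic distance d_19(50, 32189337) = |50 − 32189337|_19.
d_19(50, 32189337) = 1/2476099

Step 1 — x − y = 50 − 32189337 = -32189287. Step 2 — v_19(-32189287) = 5 (factor: -32189287 = −(19^5 · 13); the sign does not affect v_p). Step 3 — |x − y|_19 = 19^{-5} = 1/2476099.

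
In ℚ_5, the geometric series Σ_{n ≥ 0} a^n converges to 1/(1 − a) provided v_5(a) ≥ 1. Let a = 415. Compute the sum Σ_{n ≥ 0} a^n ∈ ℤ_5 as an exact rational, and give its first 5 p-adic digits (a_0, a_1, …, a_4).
Σ a^n = 1/(1 − a) = -1/414;  first 5 digits = (1, 3, 0, 3, 4)

v_5(a) = 1 ≥ 1, so the series converges in ℤ_5 to 1/(1 − a) = 1/(1 − 415) = -1/414. Expand this rational in ℤ_5: compute digits iteratively via d_i = x_i mod 5, x_{i+1} = (x_i − d_i)/5. The first 5 digits are (1, 3, 0, 3, 4).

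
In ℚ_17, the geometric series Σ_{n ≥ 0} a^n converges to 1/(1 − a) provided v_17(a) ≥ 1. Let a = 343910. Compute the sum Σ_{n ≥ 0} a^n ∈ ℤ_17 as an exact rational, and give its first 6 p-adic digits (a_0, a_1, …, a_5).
Σ a^n = 1/(1 − a) = -1/343909;  first 6 digits = (1, 0, 0, 2, 4, 0)

v_17(a) = 3 ≥ 1, so the series converges in ℤ_17 to 1/(1 − a) = 1/(1 − 343910) = -1/343909. Expand this rational in ℤ_17: compute digits iteratively via d_i = x_i mod 17, x_{i+1} = (x_i − d_i)/17. The first 6 digits are (1, 0, 0, 2, 4, 0).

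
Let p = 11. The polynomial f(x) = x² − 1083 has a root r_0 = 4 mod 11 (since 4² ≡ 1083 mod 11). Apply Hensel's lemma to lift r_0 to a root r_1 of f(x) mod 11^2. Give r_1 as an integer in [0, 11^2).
r_1 = 92 (mod 121)

Hensel's recurrence: r_{i+1} = r_i − f(r_i)·(f′(r_i))^{-1} mod 11^{i+2}, with f′(x) = 2x. Iterate:
  r_0 = 4 (mod 11)
  r_1 = 92 (mod 121)
Final: r_1 = 92, and one checks f(r_1) ≡ 0 mod 11^2.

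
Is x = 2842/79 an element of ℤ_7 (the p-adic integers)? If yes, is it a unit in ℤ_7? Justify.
x ∈ ℤ_7 but not a unit; v_7(x) = 2 > 0

ℤ_7 = {x ∈ ℚ_7 : v_7(x) ≥ 0} and ℤ_7^× = {x ∈ ℤ_7 : v_7(x) = 0}. Here v_7(2842/79) = v_7(num) − v_7(den) = 2; compare against these criteria.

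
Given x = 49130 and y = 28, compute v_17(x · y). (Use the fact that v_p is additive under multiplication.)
v_17(1375640) = 3

v_p(x) = 3 (factor: 49130 = 17^3 · 10); v_p(y) = 0 (factor: 28 = 17^0 · 28). Additivity: v_p(xy) = v_p(x) + v_p(y) = 3 + 0 = 3. (Direct check: xy = 1375640 = 17^3 · (280).)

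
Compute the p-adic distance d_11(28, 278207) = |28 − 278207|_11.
d_11(28, 278207) = 1/14641

Step 1 — x − y = 28 − 278207 = -278179. Step 2 — v_11(-278179) = 4 (factor: -278179 = −(11^4 · 19); the sign does not affect v_p). Step 3 — |x − y|_11 = 11^{-4} = 1/14641.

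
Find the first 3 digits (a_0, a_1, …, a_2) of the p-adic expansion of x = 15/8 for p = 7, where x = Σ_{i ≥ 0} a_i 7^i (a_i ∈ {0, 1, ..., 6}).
(a_0, …, a_2) = (1, 1, 6)

v_7(15/8) = 0 (numerator and denominator both coprime to 7), so x ∈ ℤ_7^×. Compute digits iteratively via a_i = x_i mod 7, x_{i+1} = (x_i − a_i)/7, with x_0 = x:
  x_0 = 15/8;  a_0 = 1;  x_1 = (x_0 − 1)/7 = 1/8
  x_1 = 1/8;  a_1 = 1;  x_2 = (x_1 − 1)/7 = -1/8
  x_2 = -1/8;  a_2 = 6;  x_3 = (x_2 − 6)/7 = -7/8
Digits: (1, 1, 6).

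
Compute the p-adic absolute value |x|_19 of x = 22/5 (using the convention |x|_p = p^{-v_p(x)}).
|22/5|_19 = 1

Step 1 — compute v_19(x) by factoring powers of 19 out of the numerator and denominator: v_19(22/5) = 0. Step 2 — apply |x|_p = p^{-v_p(x)} = 19^{0} = 1.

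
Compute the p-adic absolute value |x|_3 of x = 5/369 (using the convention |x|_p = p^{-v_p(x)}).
|5/369|_3 = 9

Step 1 — compute v_3(x) by factoring powers of 3 out of the numerator and denominator: v_3(5/369) = -2. Step 2 — apply |x|_p = p^{-v_p(x)} = 3^{2} = 9.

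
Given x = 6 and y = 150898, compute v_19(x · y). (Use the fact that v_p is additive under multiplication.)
v_19(905388) = 3

v_p(x) = 0 (factor: 6 = 19^0 · 6); v_p(y) = 3 (factor: 150898 = 19^3 · 22). Additivity: v_p(xy) = v_p(x) + v_p(y) = 0 + 3 = 3. (Direct check: xy = 905388 = 19^3 · (132).)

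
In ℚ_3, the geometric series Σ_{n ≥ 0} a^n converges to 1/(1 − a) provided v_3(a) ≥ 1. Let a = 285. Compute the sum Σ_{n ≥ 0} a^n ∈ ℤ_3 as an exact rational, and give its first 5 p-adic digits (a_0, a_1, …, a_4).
Σ a^n = 1/(1 − a) = -1/284;  first 5 digits = (1, 2, 2, 2, 1)

v_3(a) = 1 ≥ 1, so the series converges in ℤ_3 to 1/(1 − a) = 1/(1 − 285) = -1/284. Expand this rational in ℤ_3: compute digits iteratively via d_i = x_i mod 3, x_{i+1} = (x_i − d_i)/3. The first 5 digits are (1, 2, 2, 2, 1).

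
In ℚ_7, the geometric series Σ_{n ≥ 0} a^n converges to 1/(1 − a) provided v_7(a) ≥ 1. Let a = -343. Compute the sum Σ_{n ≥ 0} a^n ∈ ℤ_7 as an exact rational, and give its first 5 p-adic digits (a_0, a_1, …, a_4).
Σ a^n = 1/(1 − a) = 1/344;  first 5 digits = (1, 0, 0, 6, 6)

v_7(a) = 3 ≥ 1, so the series converges in ℤ_7 to 1/(1 − a) = 1/(1 − (-343)) = 1/344. Expand this rational in ℤ_7: compute digits iteratively via d_i = x_i mod 7, x_{i+1} = (x_i − d_i)/7. The first 5 digits are (1, 0, 0, 6, 6).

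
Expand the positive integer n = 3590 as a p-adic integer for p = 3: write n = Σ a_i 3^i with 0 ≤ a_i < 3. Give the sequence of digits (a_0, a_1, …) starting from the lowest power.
(a_0, a_1, …) = (2, 2, 2, 0, 2, 2, 1, 1)

Repeated division by 3 gives the digits low-to-high: 3590 = 2 + 2·3^1 + 2·3^2 + 2·3^4 + 2·3^5 + 1·3^6 + 1·3^7. Digit sequence: (2, 2, 2, 0, 2, 2, 1, 1).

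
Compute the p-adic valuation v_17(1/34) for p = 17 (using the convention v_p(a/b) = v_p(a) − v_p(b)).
v_17(1/34) = -1

Factor powers of 17 from the numerator and denominator of the reduced fraction: 1 = 17^0 · 1 and 34 = 17^1 · 2. Apply v_p(a/b) = v_p(a) − v_p(b): v_17(1/34) = 0 − 1 = -1.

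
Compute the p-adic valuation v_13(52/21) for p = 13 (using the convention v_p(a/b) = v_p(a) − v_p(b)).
v_13(52/21) = 1

Factor powers of 13 from the numerator and denominator of the reduced fraction: 52 = 13^1 · 4 and 21 = 13^0 · 21. Apply v_p(a/b) = v_p(a) − v_p(b): v_13(52/21) = 1 − 0 = 1.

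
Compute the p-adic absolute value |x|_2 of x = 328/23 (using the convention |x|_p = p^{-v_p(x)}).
|328/23|_2 = 1/8

Step 1 — compute v_2(x) by factoring powers of 2 out of the numerator and denominator: v_2(328/23) = 3. Step 2 — apply |x|_p = p^{-v_p(x)} = 2^{-3} = 1/8.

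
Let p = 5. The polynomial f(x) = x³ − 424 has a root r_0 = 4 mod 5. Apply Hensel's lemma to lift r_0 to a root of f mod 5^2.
r_1 = 24 (mod 25)

Hensel: r_{i+1} = r_i − f(r_i)/f′(r_i) mod 5^{i+2}, where f′(x) = 3x². Iterate:
  r_0 = 4 (mod 5)
  r_1 = 24 (mod 25)
Final: r = 24 with f(r) ≡ 0 mod 5^2.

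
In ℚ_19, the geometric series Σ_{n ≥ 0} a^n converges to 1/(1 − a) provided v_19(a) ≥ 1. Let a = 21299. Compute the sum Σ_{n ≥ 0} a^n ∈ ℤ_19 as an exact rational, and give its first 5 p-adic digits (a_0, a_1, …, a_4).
Σ a^n = 1/(1 − a) = -1/21298;  first 5 digits = (1, 0, 2, 3, 4)

v_19(a) = 2 ≥ 1, so the series converges in ℤ_19 to 1/(1 − a) = 1/(1 − 21299) = -1/21298. Expand this rational in ℤ_19: compute digits iteratively via d_i = x_i mod 19, x_{i+1} = (x_i − d_i)/19. The first 5 digits are (1, 0, 2, 3, 4).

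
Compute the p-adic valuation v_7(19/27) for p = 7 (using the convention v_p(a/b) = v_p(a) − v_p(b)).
v_7(19/27) = 0

Factor powers of 7 from the numerator and denominator of the reduced fraction: 19 = 7^0 · 19 and 27 = 7^0 · 27. Apply v_p(a/b) = v_p(a) − v_p(b): v_7(19/27) = 0 − 0 = 0.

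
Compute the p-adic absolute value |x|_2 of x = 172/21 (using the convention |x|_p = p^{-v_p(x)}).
|172/21|_2 = 1/4

Step 1 — compute v_2(x) by factoring powers of 2 out of the numerator and denominator: v_2(172/21) = 2. Step 2 — apply |x|_p = p^{-v_p(x)} = 2^{-2} = 1/4.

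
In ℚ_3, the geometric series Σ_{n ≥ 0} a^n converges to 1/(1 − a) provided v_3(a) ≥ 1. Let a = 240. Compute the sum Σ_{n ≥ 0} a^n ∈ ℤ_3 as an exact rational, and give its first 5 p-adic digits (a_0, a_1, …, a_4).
Σ a^n = 1/(1 − a) = -1/239;  first 5 digits = (1, 2, 0, 2, 0)

v_3(a) = 1 ≥ 1, so the series converges in ℤ_3 to 1/(1 − a) = 1/(1 − 240) = -1/239. Expand this rational in ℤ_3: compute digits iteratively via d_i = x_i mod 3, x_{i+1} = (x_i − d_i)/3. The first 5 digits are (1, 2, 0, 2, 0).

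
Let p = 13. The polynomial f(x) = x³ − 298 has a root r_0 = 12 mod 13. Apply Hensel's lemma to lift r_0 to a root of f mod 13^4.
r_3 = 3197 (mod 28561)

Hensel: r_{i+1} = r_i − f(r_i)/f′(r_i) mod 13^{i+2}, where f′(x) = 3x². Iterate:
  r_0 = 12 (mod 13)
  r_1 = 155 (mod 169)
  r_2 = 1000 (mod 2197)
  r_3 = 3197 (mod 28561)
Final: r = 3197 with f(r) ≡ 0 mod 13^4.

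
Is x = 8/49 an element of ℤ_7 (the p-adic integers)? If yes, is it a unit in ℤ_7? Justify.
x ∉ ℤ_7 (v_7(x) = -2 < 0)

ℤ_7 = {x ∈ ℚ_7 : v_7(x) ≥ 0} and ℤ_7^× = {x ∈ ℤ_7 : v_7(x) = 0}. Here v_7(8/49) = v_7(num) − v_7(den) = -2; compare against these criteria.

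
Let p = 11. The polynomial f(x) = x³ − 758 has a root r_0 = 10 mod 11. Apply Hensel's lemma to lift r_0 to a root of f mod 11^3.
r_2 = 373 (mod 1331)

Hensel: r_{i+1} = r_i − f(r_i)/f′(r_i) mod 11^{i+2}, where f′(x) = 3x². Iterate:
  r_0 = 10 (mod 11)
  r_1 = 10 (mod 121)
  r_2 = 373 (mod 1331)
Final: r = 373 with f(r) ≡ 0 mod 11^3.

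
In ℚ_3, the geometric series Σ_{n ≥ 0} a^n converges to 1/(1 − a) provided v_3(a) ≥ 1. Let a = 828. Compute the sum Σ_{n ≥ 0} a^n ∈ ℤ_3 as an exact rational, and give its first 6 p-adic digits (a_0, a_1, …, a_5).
Σ a^n = 1/(1 − a) = -1/827;  first 6 digits = (1, 0, 2, 0, 2, 1)

v_3(a) = 2 ≥ 1, so the series converges in ℤ_3 to 1/(1 − a) = 1/(1 − 828) = -1/827. Expand this rational in ℤ_3: compute digits iteratively via d_i = x_i mod 3, x_{i+1} = (x_i − d_i)/3. The first 6 digits are (1, 0, 2, 0, 2, 1).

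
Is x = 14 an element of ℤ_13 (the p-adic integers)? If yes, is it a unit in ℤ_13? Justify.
x ∈ ℤ_13^× (unit); v_13(x) = 0

ℤ_13 = {x ∈ ℚ_13 : v_13(x) ≥ 0} and ℤ_13^× = {x ∈ ℤ_13 : v_13(x) = 0}. Here v_13(14) = v_13(num) − v_13(den) = 0; compare against these criteria.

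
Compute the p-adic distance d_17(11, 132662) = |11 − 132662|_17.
d_17(11, 132662) = 1/4913

Step 1 — x − y = 11 − 132662 = -132651. Step 2 — v_17(-132651) = 3 (factor: -132651 = −(17^3 · 27); the sign does not affect v_p). Step 3 — |x − y|_17 = 17^{-3} = 1/4913.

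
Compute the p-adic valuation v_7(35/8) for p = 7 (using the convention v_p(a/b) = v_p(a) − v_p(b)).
v_7(35/8) = 1

Factor powers of 7 from the numerator and denominator of the reduced fraction: 35 = 7^1 · 5 and 8 = 7^0 · 8. Apply v_p(a/b) = v_p(a) − v_p(b): v_7(35/8) = 1 − 0 = 1.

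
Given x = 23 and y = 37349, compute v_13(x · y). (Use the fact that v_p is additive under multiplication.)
v_13(859027) = 3

v_p(x) = 0 (factor: 23 = 13^0 · 23); v_p(y) = 3 (factor: 37349 = 13^3 · 17). Additivity: v_p(xy) = v_p(x) + v_p(y) = 0 + 3 = 3. (Direct check: xy = 859027 = 13^3 · (391).)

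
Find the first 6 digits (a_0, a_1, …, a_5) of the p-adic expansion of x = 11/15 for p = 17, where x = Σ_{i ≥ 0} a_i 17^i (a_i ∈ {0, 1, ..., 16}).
(a_0, …, a_5) = (3, 1, 9, 4, 2, 1)

v_17(11/15) = 0 (numerator and denominator both coprime to 17), so x ∈ ℤ_17^×. Compute digits iteratively via a_i = x_i mod 17, x_{i+1} = (x_i − a_i)/17, with x_0 = x:
  x_0 = 11/15;  a_0 = 3;  x_1 = (x_0 − 3)/17 = -2/15
  x_1 = -2/15;  a_1 = 1;  x_2 = (x_1 − 1)/17 = -1/15
  x_2 = -1/15;  a_2 = 9;  x_3 = (x_2 − 9)/17 = -8/15
  x_3 = -8/15;  a_3 = 4;  x_4 = (x_3 − 4)/17 = -4/15
  x_4 = -4/15;  a_4 = 2;  x_5 = (x_4 − 2)/17 = -2/15
  x_5 = -2/15;  a_5 = 1;  x_6 = (x_5 − 1)/17 = -1/15
Digits: (3, 1, 9, 4, 2, 1).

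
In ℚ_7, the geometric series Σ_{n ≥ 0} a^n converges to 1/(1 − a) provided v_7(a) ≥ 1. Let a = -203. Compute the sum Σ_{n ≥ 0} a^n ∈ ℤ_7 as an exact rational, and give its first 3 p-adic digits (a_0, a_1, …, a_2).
Σ a^n = 1/(1 − a) = 1/204;  first 3 digits = (1, 6, 3)

v_7(a) = 1 ≥ 1, so the series converges in ℤ_7 to 1/(1 − a) = 1/(1 − (-203)) = 1/204. Expand this rational in ℤ_7: compute digits iteratively via d_i = x_i mod 7, x_{i+1} = (x_i − d_i)/7. The first 3 digits are (1, 6, 3).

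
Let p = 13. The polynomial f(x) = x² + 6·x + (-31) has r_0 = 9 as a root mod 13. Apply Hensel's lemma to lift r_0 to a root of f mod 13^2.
r_1 = 61 (mod 169)

Hensel: r_{i+1} = r_i − f(r_i)·(f′(r_i))^{-1} mod 13^{i+2}, f′(x) = 2x + 6. Iterate:
  r_0 = 9 (mod 13)
  r_1 = 61 (mod 169)
Final: r = 61 satisfies f(r) ≡ 0 mod 13^2.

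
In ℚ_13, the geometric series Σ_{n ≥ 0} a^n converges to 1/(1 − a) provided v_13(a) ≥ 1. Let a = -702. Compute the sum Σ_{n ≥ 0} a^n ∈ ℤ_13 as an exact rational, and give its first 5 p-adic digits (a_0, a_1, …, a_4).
Σ a^n = 1/(1 − a) = 1/703;  first 5 digits = (1, 11, 12, 7, 10)

v_13(a) = 1 ≥ 1, so the series converges in ℤ_13 to 1/(1 − a) = 1/(1 − (-702)) = 1/703. Expand this rational in ℤ_13: compute digits iteratively via d_i = x_i mod 13, x_{i+1} = (x_i − d_i)/13. The first 5 digits are (1, 11, 12, 7, 10).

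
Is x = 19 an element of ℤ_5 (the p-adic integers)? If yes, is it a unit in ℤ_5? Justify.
x ∈ ℤ_5^× (unit); v_5(x) = 0

ℤ_5 = {x ∈ ℚ_5 : v_5(x) ≥ 0} and ℤ_5^× = {x ∈ ℤ_5 : v_5(x) = 0}. Here v_5(19) = v_5(num) − v_5(den) = 0; compare against these criteria.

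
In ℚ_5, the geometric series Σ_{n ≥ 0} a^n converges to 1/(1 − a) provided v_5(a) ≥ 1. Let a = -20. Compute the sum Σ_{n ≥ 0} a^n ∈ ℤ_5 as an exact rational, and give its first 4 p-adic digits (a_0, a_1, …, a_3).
Σ a^n = 1/(1 − a) = 1/21;  first 4 digits = (1, 1, 0, 4)

v_5(a) = 1 ≥ 1, so the series converges in ℤ_5 to 1/(1 − a) = 1/(1 − (-20)) = 1/21. Expand this rational in ℤ_5: compute digits iteratively via d_i = x_i mod 5, x_{i+1} = (x_i − d_i)/5. The first 4 digits are (1, 1, 0, 4).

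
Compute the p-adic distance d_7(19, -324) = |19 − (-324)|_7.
d_7(19, -324) = 1/343

Step 1 — x − y = 19 − (-324) = 343. Step 2 — v_7(343) = 3 (factor: 343 = (7^3 · 1); the sign does not affect v_p). Step 3 — |x − y|_7 = 7^{-3} = 1/343.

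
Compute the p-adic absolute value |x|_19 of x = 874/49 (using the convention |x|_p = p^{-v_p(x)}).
|874/49|_19 = 1/19

Step 1 — compute v_19(x) by factoring powers of 19 out of the numerator and denominator: v_19(874/49) = 1. Step 2 — apply |x|_p = p^{-v_p(x)} = 19^{-1} = 1/19.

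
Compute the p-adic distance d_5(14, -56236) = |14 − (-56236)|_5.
d_5(14, -56236) = 1/3125

Step 1 — x − y = 14 − (-56236) = 56250. Step 2 — v_5(56250) = 5 (factor: 56250 = (5^5 · 18); the sign does not affect v_p). Step 3 — |x − y|_5 = 5^{-5} = 1/3125.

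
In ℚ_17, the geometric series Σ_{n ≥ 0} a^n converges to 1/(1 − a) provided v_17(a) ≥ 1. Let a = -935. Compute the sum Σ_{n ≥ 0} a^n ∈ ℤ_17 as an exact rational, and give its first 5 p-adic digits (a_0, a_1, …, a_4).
Σ a^n = 1/(1 − a) = 1/936;  first 5 digits = (1, 13, 12, 11, 16)

v_17(a) = 1 ≥ 1, so the series converges in ℤ_17 to 1/(1 − a) = 1/(1 − (-935)) = 1/936. Expand this rational in ℤ_17: compute digits iteratively via d_i = x_i mod 17, x_{i+1} = (x_i − d_i)/17. The first 5 digits are (1, 13, 12, 11, 16).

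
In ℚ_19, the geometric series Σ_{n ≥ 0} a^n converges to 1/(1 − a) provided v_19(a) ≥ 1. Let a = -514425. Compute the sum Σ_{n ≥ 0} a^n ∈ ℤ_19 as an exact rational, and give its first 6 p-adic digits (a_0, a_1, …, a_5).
Σ a^n = 1/(1 − a) = 1/514426;  first 6 digits = (1, 0, 0, 1, 15, 18)

v_19(a) = 3 ≥ 1, so the series converges in ℤ_19 to 1/(1 − a) = 1/(1 − (-514425)) = 1/514426. Expand this rational in ℤ_19: compute digits iteratively via d_i = x_i mod 19, x_{i+1} = (x_i − d_i)/19. The first 6 digits are (1, 0, 0, 1, 15, 18).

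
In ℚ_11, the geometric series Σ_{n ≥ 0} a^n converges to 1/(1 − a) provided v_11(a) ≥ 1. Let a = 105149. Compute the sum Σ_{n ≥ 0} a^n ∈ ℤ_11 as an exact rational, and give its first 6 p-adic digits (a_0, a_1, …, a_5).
Σ a^n = 1/(1 − a) = -1/105148;  first 6 digits = (1, 0, 0, 2, 7, 0)

v_11(a) = 3 ≥ 1, so the series converges in ℤ_11 to 1/(1 − a) = 1/(1 − 105149) = -1/105148. Expand this rational in ℤ_11: compute digits iteratively via d_i = x_i mod 11, x_{i+1} = (x_i − d_i)/11. The first 6 digits are (1, 0, 0, 2, 7, 0).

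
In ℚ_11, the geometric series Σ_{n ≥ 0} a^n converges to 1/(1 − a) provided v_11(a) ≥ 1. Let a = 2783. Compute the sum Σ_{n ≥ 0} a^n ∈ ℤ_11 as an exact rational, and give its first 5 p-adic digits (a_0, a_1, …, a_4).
Σ a^n = 1/(1 − a) = -1/2782;  first 5 digits = (1, 0, 1, 2, 1)

v_11(a) = 2 ≥ 1, so the series converges in ℤ_11 to 1/(1 − a) = 1/(1 − 2783) = -1/2782. Expand this rational in ℤ_11: compute digits iteratively via d_i = x_i mod 11, x_{i+1} = (x_i − d_i)/11. The first 5 digits are (1, 0, 1, 2, 1).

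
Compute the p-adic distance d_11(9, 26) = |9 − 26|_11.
d_11(9, 26) = 1

Step 1 — x − y = 9 − 26 = -17. Step 2 — v_11(-17) = 0 (factor: -17 = −(11^0 · 17); the sign does not affect v_p). Step 3 — |x − y|_11 = 11^{0} = 1.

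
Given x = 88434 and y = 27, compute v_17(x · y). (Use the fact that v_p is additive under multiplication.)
v_17(2387718) = 3

v_p(x) = 3 (factor: 88434 = 17^3 · 18); v_p(y) = 0 (factor: 27 = 17^0 · 27). Additivity: v_p(xy) = v_p(x) + v_p(y) = 3 + 0 = 3. (Direct check: xy = 2387718 = 17^3 · (486).)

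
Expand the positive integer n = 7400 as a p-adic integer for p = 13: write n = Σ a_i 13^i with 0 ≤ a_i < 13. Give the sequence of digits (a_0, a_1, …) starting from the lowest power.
(a_0, a_1, …) = (3, 10, 4, 3)

Repeated division by 13 gives the digits low-to-high: 7400 = 3 + 10·13^1 + 4·13^2 + 3·13^3. Digit sequence: (3, 10, 4, 3).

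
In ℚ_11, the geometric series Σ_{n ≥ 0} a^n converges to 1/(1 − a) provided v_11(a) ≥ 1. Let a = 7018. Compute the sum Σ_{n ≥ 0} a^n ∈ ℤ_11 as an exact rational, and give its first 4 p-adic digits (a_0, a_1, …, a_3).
Σ a^n = 1/(1 − a) = -1/7017;  first 4 digits = (1, 0, 3, 5)

v_11(a) = 2 ≥ 1, so the series converges in ℤ_11 to 1/(1 − a) = 1/(1 − 7018) = -1/7017. Expand this rational in ℤ_11: compute digits iteratively via d_i = x_i mod 11, x_{i+1} = (x_i − d_i)/11. The first 4 digits are (1, 0, 3, 5).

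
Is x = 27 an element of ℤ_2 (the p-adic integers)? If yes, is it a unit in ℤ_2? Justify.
x ∈ ℤ_2^× (unit); v_2(x) = 0

ℤ_2 = {x ∈ ℚ_2 : v_2(x) ≥ 0} and ℤ_2^× = {x ∈ ℤ_2 : v_2(x) = 0}. Here v_2(27) = v_2(num) − v_2(den) = 0; compare against these criteria.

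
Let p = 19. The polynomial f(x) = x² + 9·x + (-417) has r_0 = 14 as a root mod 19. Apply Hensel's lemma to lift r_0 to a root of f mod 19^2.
r_1 = 280 (mod 361)

Hensel: r_{i+1} = r_i − f(r_i)·(f′(r_i))^{-1} mod 19^{i+2}, f′(x) = 2x + 9. Iterate:
  r_0 = 14 (mod 19)
  r_1 = 280 (mod 361)
Final: r = 280 satisfies f(r) ≡ 0 mod 19^2.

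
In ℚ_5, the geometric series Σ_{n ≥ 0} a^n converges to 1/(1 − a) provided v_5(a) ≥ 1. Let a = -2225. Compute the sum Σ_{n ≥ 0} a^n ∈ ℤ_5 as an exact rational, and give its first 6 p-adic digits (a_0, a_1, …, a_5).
Σ a^n = 1/(1 − a) = 1/2226;  first 6 digits = (1, 0, 1, 2, 2, 3)

v_5(a) = 2 ≥ 1, so the series converges in ℤ_5 to 1/(1 − a) = 1/(1 − (-2225)) = 1/2226. Expand this rational in ℤ_5: compute digits iteratively via d_i = x_i mod 5, x_{i+1} = (x_i − d_i)/5. The first 6 digits are (1, 0, 1, 2, 2, 3).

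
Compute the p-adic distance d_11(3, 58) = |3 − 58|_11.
d_11(3, 58) = 1/11

Step 1 — x − y = 3 − 58 = -55. Step 2 — v_11(-55) = 1 (factor: -55 = −(11^1 · 5); the sign does not affect v_p). Step 3 — |x − y|_11 = 11^{-1} = 1/11.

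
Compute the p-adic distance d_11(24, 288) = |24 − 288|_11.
d_11(24, 288) = 1/11

Step 1 — x − y = 24 − 288 = -264. Step 2 — v_11(-264) = 1 (factor: -264 = −(11^1 · 24); the sign does not affect v_p). Step 3 — |x − y|_11 = 11^{-1} = 1/11.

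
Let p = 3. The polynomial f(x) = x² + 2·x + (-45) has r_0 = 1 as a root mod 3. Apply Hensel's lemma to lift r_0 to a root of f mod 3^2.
r_1 = 7 (mod 9)

Hensel: r_{i+1} = r_i − f(r_i)·(f′(r_i))^{-1} mod 3^{i+2}, f′(x) = 2x + 2. Iterate:
  r_0 = 1 (mod 3)
  r_1 = 7 (mod 9)
Final: r = 7 satisfies f(r) ≡ 0 mod 3^2.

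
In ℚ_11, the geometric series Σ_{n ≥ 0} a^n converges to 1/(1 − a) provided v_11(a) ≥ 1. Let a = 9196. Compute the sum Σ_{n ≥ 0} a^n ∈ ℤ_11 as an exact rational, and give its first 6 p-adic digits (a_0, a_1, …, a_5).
Σ a^n = 1/(1 − a) = -1/9195;  first 6 digits = (1, 0, 10, 6, 1, 8)

v_11(a) = 2 ≥ 1, so the series converges in ℤ_11 to 1/(1 − a) = 1/(1 − 9196) = -1/9195. Expand this rational in ℤ_11: compute digits iteratively via d_i = x_i mod 11, x_{i+1} = (x_i − d_i)/11. The first 6 digits are (1, 0, 10, 6, 1, 8).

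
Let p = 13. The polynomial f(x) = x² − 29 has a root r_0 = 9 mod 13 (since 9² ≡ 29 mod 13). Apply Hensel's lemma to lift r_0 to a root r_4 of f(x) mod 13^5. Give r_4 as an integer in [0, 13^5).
r_4 = 144426 (mod 371293)

Hensel's recurrence: r_{i+1} = r_i − f(r_i)·(f′(r_i))^{-1} mod 13^{i+2}, with f′(x) = 2x. Iterate:
  r_0 = 9 (mod 13)
  r_1 = 100 (mod 169)
  r_2 = 1621 (mod 2197)
  r_3 = 1621 (mod 28561)
  r_4 = 144426 (mod 371293)
Final: r_4 = 144426, and one checks f(r_4) ≡ 0 mod 13^5.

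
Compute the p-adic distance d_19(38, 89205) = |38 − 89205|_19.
d_19(38, 89205) = 1/6859

Step 1 — x − y = 38 − 89205 = -89167. Step 2 — v_19(-89167) = 3 (factor: -89167 = −(19^3 · 13); the sign does not affect v_p). Step 3 — |x − y|_19 = 19^{-3} = 1/6859.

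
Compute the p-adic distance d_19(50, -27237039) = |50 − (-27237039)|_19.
d_19(50, -27237039) = 1/2476099

Step 1 — x − y = 50 − (-27237039) = 27237089. Step 2 — v_19(27237089) = 5 (factor: 27237089 = (19^5 · 11); the sign does not affect v_p). Step 3 — |x − y|_19 = 19^{-5} = 1/2476099.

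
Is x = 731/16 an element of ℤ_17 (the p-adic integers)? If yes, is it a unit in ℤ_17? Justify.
x ∈ ℤ_17 but not a unit; v_17(x) = 1 > 0

ℤ_17 = {x ∈ ℚ_17 : v_17(x) ≥ 0} and ℤ_17^× = {x ∈ ℤ_17 : v_17(x) = 0}. Here v_17(731/16) = v_17(num) − v_17(den) = 1; compare against these criteria.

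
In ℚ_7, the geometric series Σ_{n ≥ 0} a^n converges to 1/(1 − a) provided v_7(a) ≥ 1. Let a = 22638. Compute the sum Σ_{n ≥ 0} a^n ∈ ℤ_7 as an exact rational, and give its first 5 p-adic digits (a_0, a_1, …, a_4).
Σ a^n = 1/(1 − a) = -1/22637;  first 5 digits = (1, 0, 0, 3, 2)

v_7(a) = 3 ≥ 1, so the series converges in ℤ_7 to 1/(1 − a) = 1/(1 − 22638) = -1/22637. Expand this rational in ℤ_7: compute digits iteratively via d_i = x_i mod 7, x_{i+1} = (x_i − d_i)/7. The first 5 digits are (1, 0, 0, 3, 2).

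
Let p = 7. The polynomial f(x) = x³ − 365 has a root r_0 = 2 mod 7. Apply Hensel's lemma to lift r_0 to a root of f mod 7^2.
r_1 = 44 (mod 49)

Hensel: r_{i+1} = r_i − f(r_i)/f′(r_i) mod 7^{i+2}, where f′(x) = 3x². Iterate:
  r_0 = 2 (mod 7)
  r_1 = 44 (mod 49)
Final: r = 44 with f(r) ≡ 0 mod 7^2.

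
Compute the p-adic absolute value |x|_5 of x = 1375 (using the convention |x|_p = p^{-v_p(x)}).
|1375|_5 = 1/125

Step 1 — compute v_5(x) by factoring powers of 5 out of the numerator and denominator: v_5(1375) = 3. Step 2 — apply |x|_p = p^{-v_p(x)} = 5^{-3} = 1/125.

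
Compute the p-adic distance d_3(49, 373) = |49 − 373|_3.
d_3(49, 373) = 1/81

Step 1 — x − y = 49 − 373 = -324. Step 2 — v_3(-324) = 4 (factor: -324 = −(3^4 · 4); the sign does not affect v_p). Step 3 — |x − y|_3 = 3^{-4} = 1/81.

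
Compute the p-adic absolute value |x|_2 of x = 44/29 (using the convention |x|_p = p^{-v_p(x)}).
|44/29|_2 = 1/4

Step 1 — compute v_2(x) by factoring powers of 2 out of the numerator and denominator: v_2(44/29) = 2. Step 2 — apply |x|_p = p^{-v_p(x)} = 2^{-2} = 1/4.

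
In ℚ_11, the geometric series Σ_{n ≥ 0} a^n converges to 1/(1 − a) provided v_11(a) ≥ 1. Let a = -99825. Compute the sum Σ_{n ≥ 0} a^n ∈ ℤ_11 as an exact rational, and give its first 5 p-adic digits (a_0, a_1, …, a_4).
Σ a^n = 1/(1 − a) = 1/99826;  first 5 digits = (1, 0, 0, 2, 4)

v_11(a) = 3 ≥ 1, so the series converges in ℤ_11 to 1/(1 − a) = 1/(1 − (-99825)) = 1/99826. Expand this rational in ℤ_11: compute digits iteratively via d_i = x_i mod 11, x_{i+1} = (x_i − d_i)/11. The first 5 digits are (1, 0, 0, 2, 4).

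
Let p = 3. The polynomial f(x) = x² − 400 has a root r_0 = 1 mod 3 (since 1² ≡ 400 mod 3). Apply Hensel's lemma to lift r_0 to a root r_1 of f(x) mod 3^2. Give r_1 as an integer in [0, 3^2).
r_1 = 7 (mod 9)

Hensel's recurrence: r_{i+1} = r_i − f(r_i)·(f′(r_i))^{-1} mod 3^{i+2}, with f′(x) = 2x. Iterate:
  r_0 = 1 (mod 3)
  r_1 = 7 (mod 9)
Final: r_1 = 7, and one checks f(r_1) ≡ 0 mod 3^2.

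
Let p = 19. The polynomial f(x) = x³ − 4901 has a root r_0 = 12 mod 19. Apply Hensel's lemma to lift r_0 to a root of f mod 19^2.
r_1 = 316 (mod 361)

Hensel: r_{i+1} = r_i − f(r_i)/f′(r_i) mod 19^{i+2}, where f′(x) = 3x². Iterate:
  r_0 = 12 (mod 19)
  r_1 = 316 (mod 361)
Final: r = 316 with f(r) ≡ 0 mod 19^2.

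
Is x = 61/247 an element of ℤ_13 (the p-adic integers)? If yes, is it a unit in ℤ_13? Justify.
x ∉ ℤ_13 (v_13(x) = -1 < 0)

ℤ_13 = {x ∈ ℚ_13 : v_13(x) ≥ 0} and ℤ_13^× = {x ∈ ℤ_13 : v_13(x) = 0}. Here v_13(61/247) = v_13(num) − v_13(den) = -1; compare against these criteria.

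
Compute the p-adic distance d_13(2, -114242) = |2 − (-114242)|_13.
d_13(2, -114242) = 1/28561

Step 1 — x − y = 2 − (-114242) = 114244. Step 2 — v_13(114244) = 4 (factor: 114244 = (13^4 · 4); the sign does not affect v_p). Step 3 — |x − y|_13 = 13^{-4} = 1/28561.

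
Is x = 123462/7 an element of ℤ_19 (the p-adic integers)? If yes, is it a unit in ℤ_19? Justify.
x ∈ ℤ_19 but not a unit; v_19(x) = 3 > 0

ℤ_19 = {x ∈ ℚ_19 : v_19(x) ≥ 0} and ℤ_19^× = {x ∈ ℤ_19 : v_19(x) = 0}. Here v_19(123462/7) = v_19(num) − v_19(den) = 3; compare against these criteria.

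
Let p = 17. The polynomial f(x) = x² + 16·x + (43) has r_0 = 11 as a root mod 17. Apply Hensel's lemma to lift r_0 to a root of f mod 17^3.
r_2 = 2527 (mod 4913)

Hensel: r_{i+1} = r_i − f(r_i)·(f′(r_i))^{-1} mod 17^{i+2}, f′(x) = 2x + 16. Iterate:
  r_0 = 11 (mod 17)
  r_1 = 215 (mod 289)
  r_2 = 2527 (mod 4913)
Final: r = 2527 satisfies f(r) ≡ 0 mod 17^3.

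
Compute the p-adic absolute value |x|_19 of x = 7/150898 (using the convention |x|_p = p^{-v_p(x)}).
|7/150898|_19 = 6859

Step 1 — compute v_19(x) by factoring powers of 19 out of the numerator and denominator: v_19(7/150898) = -3. Step 2 — apply |x|_p = p^{-v_p(x)} = 19^{3} = 6859.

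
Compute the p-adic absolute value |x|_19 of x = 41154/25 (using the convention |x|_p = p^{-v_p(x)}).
|41154/25|_19 = 1/6859

Step 1 — compute v_19(x) by factoring powers of 19 out of the numerator and denominator: v_19(41154/25) = 3. Step 2 — apply |x|_p = p^{-v_p(x)} = 19^{-3} = 1/6859.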